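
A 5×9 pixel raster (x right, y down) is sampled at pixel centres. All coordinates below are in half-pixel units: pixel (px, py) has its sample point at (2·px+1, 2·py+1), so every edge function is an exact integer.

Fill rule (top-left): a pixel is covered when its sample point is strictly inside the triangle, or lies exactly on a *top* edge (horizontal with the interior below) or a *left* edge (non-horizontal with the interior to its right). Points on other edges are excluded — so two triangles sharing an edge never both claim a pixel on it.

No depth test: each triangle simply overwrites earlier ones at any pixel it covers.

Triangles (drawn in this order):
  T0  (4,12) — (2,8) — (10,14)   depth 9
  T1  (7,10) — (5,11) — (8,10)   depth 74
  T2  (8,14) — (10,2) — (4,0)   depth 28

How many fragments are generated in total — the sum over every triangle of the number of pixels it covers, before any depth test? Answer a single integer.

T0:
  2·area = 20
  edge (4, 12)→(2, 8): d=(-2,-4) top-left  bias=+0
  edge (2, 8)→(10, 14): d=(8,6) right/bottom  bias=-1
  edge (10, 14)→(4, 12): d=(-6,-2) top-left  bias=+0
    (1,4)@(3, 9): e=[2,2,16] → #
    (2,4)@(5, 9): e=[10,-10,20] → ·
    (0,5)@(1, 11): e=[-10,30,0] → ·  [on edge]
    (1,5)@(3, 11): e=[-2,18,4] → ·
    (2,5)@(5, 11): e=[6,6,8] → #
    (3,5)@(7, 11): e=[14,-6,12] → ·
    (2,6)@(5, 13): e=[2,22,-4] → ·
    (3,6)@(7, 13): e=[10,10,0] → #  [on edge]
    (4,6)@(9, 13): e=[18,-2,4] → ·
    (3,7)@(7, 15): e=[6,26,-12] → ·
  covered (3 px):
    · · · · ·
    · · · · ·
    · · · · ·
    · · · · ·
    · # · · ·
    · · # · ·
    · · · # ·
    · · · · ·
    · · · · ·
T1:
  2·area = 1  (B↔C swapped to make it positive)
  edge (7, 10)→(8, 10): d=(1,0) top-left  bias=+0
  edge (8, 10)→(5, 11): d=(-3,1) right/bottom  bias=-1
  edge (5, 11)→(7, 10): d=(2,-1) top-left  bias=+0
    (4,4)@(9, 9): e=[-1,2,0] → ·  [on edge]
    (2,5)@(5, 11): e=[1,0,0] → ·  [on edge]
    (0,6)@(1, 13): e=[3,-2,0] → ·  [on edge]
  covered (0 px):
    · · · · ·
    · · · · ·
    · · · · ·
    · · · · ·
    · · · · ·
    · · · · ·
    · · · · ·
    · · · · ·
    · · · · ·
T2:
  2·area = 76  (B↔C swapped to make it positive)
  edge (8, 14)→(4, 0): d=(-4,-14) top-left  bias=+0
  edge (4, 0)→(10, 2): d=(6,2) right/bottom  bias=-1
  edge (10, 2)→(8, 14): d=(-2,12) right/bottom  bias=-1
    (2,0)@(5, 1): e=[10,4,62] → #
    (3,0)@(7, 1): e=[38,0,38] → ·  [on edge]
    (2,1)@(5, 3): e=[2,16,58] → #
    (3,1)@(7, 3): e=[30,12,34] → #
    (4,1)@(9, 3): e=[58,8,10] → #
    (2,2)@(5, 5): e=[-6,28,54] → ·
    (3,2)@(7, 5): e=[22,24,30] → #
    (3,3)@(7, 7): e=[14,36,26] → #
    (3,4)@(7, 9): e=[6,48,22] → #
    (4,4)@(9, 9): e=[34,44,-2] → ·
    (3,5)@(7, 11): e=[-2,60,18] → ·
  covered (9 px):
    · · # · ·
    · · # # #
    · · · # #
    · · · # #
    · · · # ·
    · · · · ·
    · · · · ·
    · · · · ·
    · · · · ·

Result: 12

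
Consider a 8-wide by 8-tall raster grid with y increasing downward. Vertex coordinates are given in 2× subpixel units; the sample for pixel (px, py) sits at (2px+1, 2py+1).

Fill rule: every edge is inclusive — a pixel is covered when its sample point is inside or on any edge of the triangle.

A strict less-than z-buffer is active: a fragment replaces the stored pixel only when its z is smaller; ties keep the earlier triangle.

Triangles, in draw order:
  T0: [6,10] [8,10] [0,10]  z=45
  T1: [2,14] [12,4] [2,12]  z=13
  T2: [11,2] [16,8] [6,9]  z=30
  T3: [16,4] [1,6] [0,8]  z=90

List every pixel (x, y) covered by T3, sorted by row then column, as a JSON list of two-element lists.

T0:
  degenerate (2·area = 0) — covers nothing
T1:
  2·area = 20  (B↔C swapped to make it positive)
  edge (2, 14)→(2, 12): d=(0,-2) inclusive
  edge (2, 12)→(12, 4): d=(10,-8) inclusive
  edge (12, 4)→(2, 14): d=(-10,10) inclusive
    (7,0)@(15, 1): e=[26,-6,0] → .  [on edge]
    (6,1)@(13, 3): e=[22,-2,0] → .  [on edge]
    (5,2)@(11, 5): e=[18,2,0] → X  [on edge]
    (6,2)@(13, 5): e=[22,18,-20] → .
    (4,3)@(9, 7): e=[14,6,0] → X  [on edge]
    (5,3)@(11, 7): e=[18,22,-20] → .
    (3,4)@(7, 9): e=[10,10,0] → X  [on edge]
    (4,4)@(9, 9): e=[14,26,-20] → .
    (2,5)@(5, 11): e=[6,14,0] → X  [on edge]
    (3,5)@(7, 11): e=[10,30,-20] → .
    (1,6)@(3, 13): e=[2,18,0] → X  [on edge]
    (2,6)@(5, 13): e=[6,34,-20] → .
    (0,7)@(1, 15): e=[-2,22,0] → .  [on edge]
  covered (5 px):
    . . . . . . . .
    . . . . . . . .
    . . . . . X . .
    . . . . X . . .
    . . . X . . . .
    . . X . . . . .
    . X . . . . . .
    . . . . . . . .
T2:
  2·area = 65
  edge (11, 2)→(16, 8): d=(5,6) inclusive
  edge (16, 8)→(6, 9): d=(-10,1) inclusive
  edge (6, 9)→(11, 2): d=(5,-7) inclusive
    (5,1)@(11, 3): e=[5,55,5] → X
    (6,1)@(13, 3): e=[-7,53,19] → .
    (4,2)@(9, 5): e=[27,37,1] → X
    (6,2)@(13, 5): e=[3,33,29] → X
    (7,2)@(15, 5): e=[-9,31,43] → .
    (4,3)@(9, 7): e=[37,17,11] → X
    (7,3)@(15, 7): e=[1,11,53] → X
    (4,4)@(9, 9): e=[47,-3,21] → .
    (5,4)@(11, 9): e=[35,-5,35] → .
    (6,4)@(13, 9): e=[23,-7,49] → .
    (7,4)@(15, 9): e=[11,-9,63] → .
  covered (8 px):
    . . . . . . . .
    . . . . . X . .
    . . . . X X X .
    . . . . X X X X
    . . . . . . . .
    . . . . . . . .
    . . . . . . . .
    . . . . . . . .
T3:
  2·area = 28  (B↔C swapped to make it positive)
  edge (16, 4)→(0, 8): d=(-16,4) inclusive
  edge (0, 8)→(1, 6): d=(1,-2) inclusive
  edge (1, 6)→(16, 4): d=(15,-2) inclusive
    (4,2)@(9, 5): e=[12,15,1] → X
    (5,2)@(11, 5): e=[4,19,5] → X
    (6,2)@(13, 5): e=[-4,23,9] → .
    (0,3)@(1, 7): e=[12,1,15] → X
    (1,3)@(3, 7): e=[4,5,19] → X
    (2,3)@(5, 7): e=[-4,9,23] → .
    (4,3)@(9, 7): e=[-20,17,31] → .
    (5,3)@(11, 7): e=[-28,21,35] → .
    (0,4)@(1, 9): e=[-20,3,45] → .
    (1,4)@(3, 9): e=[-28,7,49] → .
  covered (4 px):
    . . . . . . . .
    . . . . . . . .
    . . . . X X . .
    X X . . . . . .
    . . . . . . . .
    . . . . . . . .
    . . . . . . . .
    . . . . . . . .

Final: [[4,2],[5,2],[0,3],[1,3]]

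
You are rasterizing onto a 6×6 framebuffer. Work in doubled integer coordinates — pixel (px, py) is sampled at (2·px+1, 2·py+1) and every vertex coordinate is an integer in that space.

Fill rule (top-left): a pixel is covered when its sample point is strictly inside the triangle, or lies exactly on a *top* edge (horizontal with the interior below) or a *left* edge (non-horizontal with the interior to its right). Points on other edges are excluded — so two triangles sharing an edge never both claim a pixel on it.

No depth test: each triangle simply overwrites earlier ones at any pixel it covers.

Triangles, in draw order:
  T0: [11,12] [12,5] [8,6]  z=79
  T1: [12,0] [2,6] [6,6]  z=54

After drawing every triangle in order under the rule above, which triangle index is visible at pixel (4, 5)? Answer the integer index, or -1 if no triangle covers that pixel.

T0:
  2·area = 27  (B↔C swapped to make it positive)
  edge (11, 12)→(8, 6): d=(-3,-6) top-left  bias=+0
  edge (8, 6)→(12, 5): d=(4,-1) top-left  bias=+0
  edge (12, 5)→(11, 12): d=(-1,7) right/bottom  bias=-1
    (4,3)@(9, 7): e=[3,5,19] → X
    (5,3)@(11, 7): e=[15,7,5] → X
    (4,4)@(9, 9): e=[-3,13,17] → .
    (5,4)@(11, 9): e=[9,15,3] → X
    (5,5)@(11, 11): e=[3,23,1] → X
  covered (4 px):
    . . . . . .
    . . . . . .
    . . . . . .
    . . . . X X
    . . . . . X
    . . . . . X
T1:
  2·area = 24  (B↔C swapped to make it positive)
  edge (12, 0)→(6, 6): d=(-6,6) right/bottom  bias=-1
  edge (6, 6)→(2, 6): d=(-4,0) right/bottom  bias=-1
  edge (2, 6)→(12, 0): d=(10,-6) top-left  bias=+0
    (5,0)@(11, 1): e=[0,20,4] → .  [on edge]
    (3,1)@(7, 3): e=[12,12,0] → X  [on edge]
    (4,1)@(9, 3): e=[0,12,12] → .  [on edge]
    (2,2)@(5, 5): e=[12,4,8] → X
    (3,2)@(7, 5): e=[0,4,20] → .  [on edge]
    (2,3)@(5, 7): e=[0,-4,28] → .  [on edge]
    (1,4)@(3, 9): e=[0,-12,36] → .  [on edge]
    (0,5)@(1, 11): e=[0,-20,44] → .  [on edge]
  covered (2 px):
    . . . . . .
    . . . X . .
    . . X . . .
    . . . . . .
    . . . . . .
    . . . . . .

Z-buffer (winner per pixel, '.' = empty):
  . . . . . .
  . . . 1 . .
  . . 1 . . .
  . . . . 0 0
  . . . . . 0
  . . . . . 0

Result: -1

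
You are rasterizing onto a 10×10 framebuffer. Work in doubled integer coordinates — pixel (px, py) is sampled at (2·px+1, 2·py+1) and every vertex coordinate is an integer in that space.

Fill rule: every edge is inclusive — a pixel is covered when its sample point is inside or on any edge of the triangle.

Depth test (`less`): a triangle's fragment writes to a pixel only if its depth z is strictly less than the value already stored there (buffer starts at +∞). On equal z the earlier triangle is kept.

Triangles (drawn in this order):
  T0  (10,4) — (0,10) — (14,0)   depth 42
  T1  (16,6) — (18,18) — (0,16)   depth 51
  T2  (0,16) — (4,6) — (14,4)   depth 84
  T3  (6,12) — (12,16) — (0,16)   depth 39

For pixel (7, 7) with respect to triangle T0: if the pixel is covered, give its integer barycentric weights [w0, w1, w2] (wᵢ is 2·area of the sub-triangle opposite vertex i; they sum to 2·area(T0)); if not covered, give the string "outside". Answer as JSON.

T0:
  2·area = 16
  edge (10, 4)→(0, 10): d=(-10,6) inclusive
  edge (0, 10)→(14, 0): d=(14,-10) inclusive
  edge (14, 0)→(10, 4): d=(-4,4) inclusive
    (6,0)@(13, 1): e=[12,4,0] → X  [on edge]
    (7,0)@(15, 1): e=[0,24,-8] → .  [on edge]
    (5,1)@(11, 3): e=[4,12,0] → X  [on edge]
    (6,1)@(13, 3): e=[-8,32,-8] → .
    (3,2)@(7, 5): e=[8,0,8] → X  [on edge]
    (4,2)@(9, 5): e=[-4,20,0] → .  [on edge]
    (5,2)@(11, 5): e=[-16,40,-8] → .
    (2,3)@(5, 7): e=[0,8,8] → X  [on edge]
    (3,3)@(7, 7): e=[-12,28,0] → .  [on edge]
    (2,4)@(5, 9): e=[-20,36,0] → .  [on edge]
    (1,5)@(3, 11): e=[-28,44,0] → .  [on edge]
    (0,6)@(1, 13): e=[-36,52,0] → .  [on edge]
  covered (4 px):
    . . . . . . X . . .
    . . . . . X . . . .
    . . . X . . . . . .
    . . X . . . . . . .
    . . . . . . . . . .
    . . . . . . . . . .
    . . . . . . . . . .
    . . . . . . . . . .
    . . . . . . . . . .
    . . . . . . . . . .
T1:
  2·area = 212
  edge (16, 6)→(18, 18): d=(2,12) inclusive
  edge (18, 18)→(0, 16): d=(-18,-2) inclusive
  edge (0, 16)→(16, 6): d=(16,-10) inclusive
    (7,3)@(15, 7): e=[14,192,6] → X
    (8,3)@(17, 7): e=[-10,196,26] → .
    (6,4)@(13, 9): e=[42,152,18] → X
    (8,4)@(17, 9): e=[-6,160,58] → .
    (4,5)@(9, 11): e=[94,108,10] → X
    (5,5)@(11, 11): e=[70,112,30] → X
    (8,5)@(17, 11): e=[-2,124,90] → .
    (2,6)@(5, 13): e=[146,64,2] → X
    (3,6)@(7, 13): e=[122,68,22] → X
    (8,6)@(17, 13): e=[2,88,122] → X
    (9,6)@(19, 13): e=[-22,92,142] → .
    (1,7)@(3, 15): e=[174,24,14] → X
    (4,8)@(9, 17): e=[106,0,106] → X  [on edge]
  covered (27 px):
    . . . . . . . . . .
    . . . . . . . . . .
    . . . . . . . . . .
    . . . . . . . X . .
    . . . . . . X X . .
    . . . . X X X X . .
    . . X X X X X X X .
    . X X X X X X X X .
    . . . . X X X X X .
    . . . . . . . . . .
T2:
  2·area = 92
  edge (0, 16)→(4, 6): d=(4,-10) inclusive
  edge (4, 6)→(14, 4): d=(10,-2) inclusive
  edge (14, 4)→(0, 16): d=(-14,12) inclusive
    (9,1)@(19, 3): e=[138,0,-46] → .  [on edge]
    (4,2)@(9, 5): e=[46,0,46] → X  [on edge]
    (5,2)@(11, 5): e=[66,4,22] → X
    (6,2)@(13, 5): e=[86,8,-2] → .
    (2,3)@(5, 7): e=[14,12,66] → X
    (3,3)@(7, 7): e=[34,16,42] → X
    (5,3)@(11, 7): e=[74,24,-6] → .
    (1,4)@(3, 9): e=[2,28,62] → X
    (4,4)@(9, 9): e=[62,40,-10] → .
    (1,5)@(3, 11): e=[10,48,34] → X
    (3,5)@(7, 11): e=[50,56,-14] → .
    (1,6)@(3, 13): e=[18,68,6] → X
  covered (12 px):
    . . . . . . . . . .
    . . . . . . . . . .
    . . . . X X . . . .
    . . X X X . . . . .
    . X X X . . . . . .
    . X X . . . . . . .
    . X . . . . . . . .
    X . . . . . . . . .
    . . . . . . . . . .
    . . . . . . . . . .
T3:
  2·area = 48
  edge (6, 12)→(12, 16): d=(6,4) inclusive
  edge (12, 16)→(0, 16): d=(-12,0) inclusive
  edge (0, 16)→(6, 12): d=(6,-4) inclusive
    (2,6)@(5, 13): e=[10,36,2] → X
    (3,6)@(7, 13): e=[2,36,10] → X
    (4,6)@(9, 13): e=[-6,36,18] → .
    (1,7)@(3, 15): e=[30,12,6] → X
    (4,7)@(9, 15): e=[6,12,30] → X
    (5,7)@(11, 15): e=[-2,12,38] → .
    (1,8)@(3, 17): e=[42,-12,18] → .
    (2,8)@(5, 17): e=[34,-12,26] → .
    (3,8)@(7, 17): e=[26,-12,34] → .
    (4,8)@(9, 17): e=[18,-12,42] → .
  covered (6 px):
    . . . . . . . . . .
    . . . . . . . . . .
    . . . . . . . . . .
    . . . . . . . . . .
    . . . . . . . . . .
    . . . . . . . . . .
    . . X X . . . . . .
    . X X X X . . . . .
    . . . . . . . . . .
    . . . . . . . . . .

Final: "outside"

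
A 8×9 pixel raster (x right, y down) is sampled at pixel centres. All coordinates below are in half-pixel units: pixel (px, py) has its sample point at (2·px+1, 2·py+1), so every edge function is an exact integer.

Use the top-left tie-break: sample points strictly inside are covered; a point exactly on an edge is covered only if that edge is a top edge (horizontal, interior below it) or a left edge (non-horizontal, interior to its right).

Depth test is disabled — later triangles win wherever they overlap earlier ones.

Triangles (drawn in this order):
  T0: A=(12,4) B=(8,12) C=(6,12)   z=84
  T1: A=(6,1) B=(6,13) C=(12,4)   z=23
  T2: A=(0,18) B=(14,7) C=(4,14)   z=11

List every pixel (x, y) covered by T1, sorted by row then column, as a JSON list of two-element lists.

T0:
  2·area = 16
  edge (12, 4)→(8, 12): d=(-4,8) right/bottom  bias=-1
  edge (8, 12)→(6, 12): d=(-2,0) right/bottom  bias=-1
  edge (6, 12)→(12, 4): d=(6,-8) top-left  bias=+0
    (4,4)@(9, 9): e=[4,6,6] → X
    (5,4)@(11, 9): e=[-12,6,22] → .
    (3,5)@(7, 11): e=[12,2,2] → X
    (4,5)@(9, 11): e=[-4,2,18] → .
    (3,6)@(7, 13): e=[4,-2,14] → .
  covered (2 px):
    . . . . . . . .
    . . . . . . . .
    . . . . . . . .
    . . . . . . . .
    . . . . X . . .
    . . . X . . . .
    . . . . . . . .
    . . . . . . . .
    . . . . . . . .
T1:
  2·area = 72  (B↔C swapped to make it positive)
  edge (6, 1)→(12, 4): d=(6,3) right/bottom  bias=-1
  edge (12, 4)→(6, 13): d=(-6,9) right/bottom  bias=-1
  edge (6, 13)→(6, 1): d=(0,-12) top-left  bias=+0
    (3,1)@(7, 3): e=[9,51,12] → X
    (4,1)@(9, 3): e=[3,33,36] → X
    (5,1)@(11, 3): e=[-3,15,60] → .
    (3,2)@(7, 5): e=[21,39,12] → X
    (5,2)@(11, 5): e=[9,3,60] → X
    (6,2)@(13, 5): e=[3,-15,84] → .
    (3,3)@(7, 7): e=[33,27,12] → X
    (5,3)@(11, 7): e=[21,-9,60] → .
    (3,4)@(7, 9): e=[45,15,12] → X
    (4,4)@(9, 9): e=[39,-3,36] → .
    (3,5)@(7, 11): e=[57,3,12] → X
    (4,5)@(9, 11): e=[51,-15,36] → .
  covered (9 px):
    . . . . . . . .
    . . . X X . . .
    . . . X X X . .
    . . . X X . . .
    . . . X . . . .
    . . . X . . . .
    . . . . . . . .
    . . . . . . . .
    . . . . . . . .
T2:
  2·area = 12  (B↔C swapped to make it positive)
  edge (0, 18)→(4, 14): d=(4,-4) top-left  bias=+0
  edge (4, 14)→(14, 7): d=(10,-7) top-left  bias=+0
  edge (14, 7)→(0, 18): d=(-14,11) right/bottom  bias=-1
    (7,1)@(15, 3): e=[0,-33,45] → .  [on edge]
    (6,2)@(13, 5): e=[0,-27,39] → .  [on edge]
    (5,3)@(11, 7): e=[0,-21,33] → .  [on edge]
    (4,4)@(9, 9): e=[0,-15,27] → .  [on edge]
    (3,5)@(7, 11): e=[0,-9,21] → .  [on edge]
    (2,6)@(5, 13): e=[0,-3,15] → .  [on edge]
    (1,7)@(3, 15): e=[0,3,9] → X  [on edge]
    (2,7)@(5, 15): e=[8,17,-13] → .
    (0,8)@(1, 17): e=[0,9,3] → X  [on edge]
    (1,8)@(3, 17): e=[8,23,-19] → .
  covered (2 px):
    . . . . . . . .
    . . . . . . . .
    . . . . . . . .
    . . . . . . . .
    . . . . . . . .
    . . . . . . . .
    . . . . . . . .
    . X . . . . . .
    X . . . . . . .

Result: [[3,1],[4,1],[3,2],[4,2],[5,2],[3,3],[4,3],[3,4],[3,5]]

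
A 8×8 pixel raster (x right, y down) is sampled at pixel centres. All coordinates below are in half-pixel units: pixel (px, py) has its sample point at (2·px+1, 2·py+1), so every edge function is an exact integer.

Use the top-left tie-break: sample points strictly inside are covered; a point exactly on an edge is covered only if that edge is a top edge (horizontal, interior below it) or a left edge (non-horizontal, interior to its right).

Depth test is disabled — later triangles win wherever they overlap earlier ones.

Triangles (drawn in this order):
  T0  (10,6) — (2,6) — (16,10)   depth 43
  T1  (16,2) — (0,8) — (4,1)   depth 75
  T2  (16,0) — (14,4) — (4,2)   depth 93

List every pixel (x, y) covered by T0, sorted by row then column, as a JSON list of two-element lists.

T0:
  2·area = 32  (B↔C swapped to make it positive)
  edge (10, 6)→(16, 10): d=(6,4) right/bottom  bias=-1
  edge (16, 10)→(2, 6): d=(-14,-4) top-left  bias=+0
  edge (2, 6)→(10, 6): d=(8,0) top-left  bias=+0
    (3,3)@(7, 7): e=[18,6,8] → #
    (4,3)@(9, 7): e=[10,14,8] → #
    (5,3)@(11, 7): e=[2,22,8] → #
    (6,3)@(13, 7): e=[-6,30,8] → ·
    (3,4)@(7, 9): e=[30,-22,24] → ·
    (4,4)@(9, 9): e=[22,-14,24] → ·
    (5,4)@(11, 9): e=[14,-6,24] → ·
    (6,4)@(13, 9): e=[6,2,24] → #
    (7,4)@(15, 9): e=[-2,10,24] → ·
    (6,5)@(13, 11): e=[18,-26,40] → ·
  covered (4 px):
    · · · · · · · ·
    · · · · · · · ·
    · · · · · · · ·
    · · · # # # · ·
    · · · · · · # ·
    · · · · · · · ·
    · · · · · · · ·
    · · · · · · · ·
T1:
  2·area = 88
  edge (16, 2)→(0, 8): d=(-16,6) right/bottom  bias=-1
  edge (0, 8)→(4, 1): d=(4,-7) top-left  bias=+0
  edge (4, 1)→(16, 2): d=(12,1) right/bottom  bias=-1
    (1,1)@(3, 3): e=[62,1,25] → #
    (2,1)@(5, 3): e=[50,15,23] → #
    (3,1)@(7, 3): e=[38,29,21] → #
    (4,1)@(9, 3): e=[26,43,19] → #
    (5,1)@(11, 3): e=[14,57,17] → #
    (6,1)@(13, 3): e=[2,71,15] → #
    (7,1)@(15, 3): e=[-10,85,13] → ·
    (1,2)@(3, 5): e=[30,9,49] → #
    (4,2)@(9, 5): e=[-6,51,43] → ·
    (5,2)@(11, 5): e=[-18,65,41] → ·
    (6,2)@(13, 5): e=[-30,79,39] → ·
    (0,3)@(1, 7): e=[10,3,75] → #
  covered (10 px):
    · · · · · · · ·
    · # # # # # # ·
    · # # # · · · ·
    # · · · · · · ·
    · · · · · · · ·
    · · · · · · · ·
    · · · · · · · ·
    · · · · · · · ·
T2:
  2·area = 44
  edge (16, 0)→(14, 4): d=(-2,4) right/bottom  bias=-1
  edge (14, 4)→(4, 2): d=(-10,-2) top-left  bias=+0
  edge (4, 2)→(16, 0): d=(12,-2) top-left  bias=+0
    (5,0)@(11, 1): e=[18,24,2] → #
    (6,0)@(13, 1): e=[10,28,6] → #
    (7,0)@(15, 1): e=[2,32,10] → #
    (4,1)@(9, 3): e=[22,0,22] → #  [on edge]
    (7,1)@(15, 3): e=[-2,12,34] → ·
    (4,2)@(9, 5): e=[18,-20,46] → ·
    (5,2)@(11, 5): e=[10,-16,50] → ·
    (6,2)@(13, 5): e=[2,-12,54] → ·
  covered (6 px):
    · · · · · # # #
    · · · · # # # ·
    · · · · · · · ·
    · · · · · · · ·
    · · · · · · · ·
    · · · · · · · ·
    · · · · · · · ·
    · · · · · · · ·

Answer: [[3,3],[4,3],[5,3],[6,4]]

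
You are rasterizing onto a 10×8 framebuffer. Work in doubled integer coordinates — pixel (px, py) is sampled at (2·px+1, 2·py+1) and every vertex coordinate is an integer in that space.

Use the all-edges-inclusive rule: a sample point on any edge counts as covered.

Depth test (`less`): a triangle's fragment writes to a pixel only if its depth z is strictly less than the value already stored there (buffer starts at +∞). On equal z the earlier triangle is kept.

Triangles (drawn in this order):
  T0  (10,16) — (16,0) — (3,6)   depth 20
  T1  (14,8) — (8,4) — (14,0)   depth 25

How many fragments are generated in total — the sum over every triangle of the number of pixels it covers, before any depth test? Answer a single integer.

T0:
  2·area = 172  (B↔C swapped to make it positive)
  edge (10, 16)→(3, 6): d=(-7,-10) inclusive
  edge (3, 6)→(16, 0): d=(13,-6) inclusive
  edge (16, 0)→(10, 16): d=(-6,16) inclusive
    (7,0)@(15, 1): e=[155,7,10] → X
    (8,0)@(17, 1): e=[175,19,-22] → .
    (5,1)@(11, 3): e=[101,9,62] → X
    (6,1)@(13, 3): e=[121,21,30] → X
    (7,1)@(15, 3): e=[141,33,-2] → .
    (3,2)@(7, 5): e=[47,11,114] → X
    (4,2)@(9, 5): e=[67,23,82] → X
    (7,2)@(15, 5): e=[127,59,-14] → .
    (2,3)@(5, 7): e=[13,25,134] → X
    (7,3)@(15, 7): e=[113,85,-26] → .
    (2,4)@(5, 9): e=[-1,51,122] → .
    (3,4)@(7, 9): e=[19,63,90] → X
  covered (20 px):
    . . . . . . . X . .
    . . . . . X X . . .
    . . . X X X X . . .
    . . X X X X X . . .
    . . . X X X . . . .
    . . . X X X . . . .
    . . . . X X . . . .
    . . . . . . . . . .
T1:
  2·area = 48
  edge (14, 8)→(8, 4): d=(-6,-4) inclusive
  edge (8, 4)→(14, 0): d=(6,-4) inclusive
  edge (14, 0)→(14, 8): d=(0,8) inclusive
    (6,0)@(13, 1): e=[38,2,8] → X
    (7,0)@(15, 1): e=[46,10,-8] → .
    (5,1)@(11, 3): e=[18,6,24] → X
    (7,1)@(15, 3): e=[34,22,-8] → .
    (5,2)@(11, 5): e=[6,18,24] → X
    (7,2)@(15, 5): e=[22,34,-8] → .
    (5,3)@(11, 7): e=[-6,30,24] → .
    (6,3)@(13, 7): e=[2,38,8] → X
    (7,3)@(15, 7): e=[10,46,-8] → .
    (6,4)@(13, 9): e=[-10,50,8] → .
  covered (6 px):
    . . . . . . X . . .
    . . . . . X X . . .
    . . . . . X X . . .
    . . . . . . X . . .
    . . . . . . . . . .
    . . . . . . . . . .
    . . . . . . . . . .
    . . . . . . . . . .

Answer: 26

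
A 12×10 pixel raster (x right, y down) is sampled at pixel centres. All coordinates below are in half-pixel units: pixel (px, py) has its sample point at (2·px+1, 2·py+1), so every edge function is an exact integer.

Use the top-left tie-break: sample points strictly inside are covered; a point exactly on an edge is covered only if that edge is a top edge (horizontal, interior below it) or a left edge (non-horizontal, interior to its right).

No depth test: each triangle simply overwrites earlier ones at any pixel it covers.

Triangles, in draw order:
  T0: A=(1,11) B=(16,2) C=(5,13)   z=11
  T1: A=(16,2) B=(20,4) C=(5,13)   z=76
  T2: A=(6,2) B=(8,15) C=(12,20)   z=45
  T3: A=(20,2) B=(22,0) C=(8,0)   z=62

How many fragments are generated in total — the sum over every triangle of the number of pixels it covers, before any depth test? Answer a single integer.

T0:
  2·area = 66
  edge (1, 11)→(16, 2): d=(15,-9) top-left  bias=+0
  edge (16, 2)→(5, 13): d=(-11,11) right/bottom  bias=-1
  edge (5, 13)→(1, 11): d=(-4,-2) top-left  bias=+0
    (8,0)@(17, 1): e=[-6,0,72] → ·  [on edge]
    (7,1)@(15, 3): e=[6,0,60] → ·  [on edge]
    (5,2)@(11, 5): e=[0,22,44] → #  [on edge]
    (6,2)@(13, 5): e=[18,0,48] → ·  [on edge]
    (4,3)@(9, 7): e=[12,22,32] → #
    (5,3)@(11, 7): e=[30,0,36] → ·  [on edge]
    (2,4)@(5, 9): e=[6,44,16] → #
    (3,4)@(7, 9): e=[24,22,20] → #
    (4,4)@(9, 9): e=[42,0,24] → ·  [on edge]
    (0,5)@(1, 11): e=[0,66,0] → #  [on edge]
    (1,5)@(3, 11): e=[18,44,4] → #
    (3,5)@(7, 11): e=[54,0,12] → ·  [on edge]
    (2,6)@(5, 13): e=[66,0,0] → ·  [on edge]
    (1,7)@(3, 15): e=[78,0,-12] → ·  [on edge]
    (4,7)@(9, 15): e=[132,-66,0] → ·  [on edge]
    (0,8)@(1, 17): e=[90,0,-24] → ·  [on edge]
    (6,8)@(13, 17): e=[198,-132,0] → ·  [on edge]
    (8,9)@(17, 19): e=[264,-198,0] → ·  [on edge]
  covered (7 px):
    · · · · · · · · · · · ·
    · · · · · · · · · · · ·
    · · · · · # · · · · · ·
    · · · · # · · · · · · ·
    · · # # · · · · · · · ·
    # # # · · · · · · · · ·
    · · · · · · · · · · · ·
    · · · · · · · · · · · ·
    · · · · · · · · · · · ·
    · · · · · · · · · · · ·
T1:
  2·area = 66
  edge (16, 2)→(20, 4): d=(4,2) right/bottom  bias=-1
  edge (20, 4)→(5, 13): d=(-15,9) right/bottom  bias=-1
  edge (5, 13)→(16, 2): d=(11,-11) top-left  bias=+0
    (8,0)@(17, 1): e=[-6,72,0] → ·  [on edge]
    (7,1)@(15, 3): e=[6,60,0] → #  [on edge]
    (8,1)@(17, 3): e=[2,42,22] → #
    (9,1)@(19, 3): e=[-2,24,44] → ·
    (6,2)@(13, 5): e=[18,48,0] → #  [on edge]
    (9,2)@(19, 5): e=[6,-6,66] → ·
    (5,3)@(11, 7): e=[30,36,0] → #  [on edge]
    (7,3)@(15, 7): e=[22,0,44] → ·  [on edge]
    (8,3)@(17, 7): e=[18,-18,66] → ·
    (4,4)@(9, 9): e=[42,24,0] → #  [on edge]
    (6,4)@(13, 9): e=[34,-12,44] → ·
    (3,5)@(7, 11): e=[54,12,0] → #  [on edge]
    (2,6)@(5, 13): e=[66,0,0] → ·  [on edge]
    (1,7)@(3, 15): e=[78,-12,0] → ·  [on edge]
    (0,8)@(1, 17): e=[90,-24,0] → ·  [on edge]
  covered (10 px):
    · · · · · · · · · · · ·
    · · · · · · · # # · · ·
    · · · · · · # # # · · ·
    · · · · · # # · · · · ·
    · · · · # # · · · · · ·
    · · · # · · · · · · · ·
    · · · · · · · · · · · ·
    · · · · · · · · · · · ·
    · · · · · · · · · · · ·
    · · · · · · · · · · · ·
T2:
  2·area = 42  (B↔C swapped to make it positive)
  edge (6, 2)→(12, 20): d=(6,18) right/bottom  bias=-1
  edge (12, 20)→(8, 15): d=(-4,-5) top-left  bias=+0
  edge (8, 15)→(6, 2): d=(-2,-13) top-left  bias=+0
    (3,2)@(7, 5): e=[0,35,7] → ·  [on edge]
    (3,3)@(7, 7): e=[12,27,3] → #
    (4,3)@(9, 7): e=[-24,37,29] → ·
    (3,4)@(7, 9): e=[24,19,-1] → ·
    (4,5)@(9, 11): e=[0,21,21] → ·  [on edge]
    (4,6)@(9, 13): e=[12,13,17] → #
    (5,6)@(11, 13): e=[-24,23,43] → ·
    (4,7)@(9, 15): e=[24,5,13] → #
    (5,7)@(11, 15): e=[-12,15,39] → ·
    (4,8)@(9, 17): e=[36,-3,9] → ·
    (5,8)@(11, 17): e=[0,7,35] → ·  [on edge]
  covered (3 px):
    · · · · · · · · · · · ·
    · · · · · · · · · · · ·
    · · · · · · · · · · · ·
    · · · # · · · · · · · ·
    · · · · · · · · · · · ·
    · · · · · · · · · · · ·
    · · · · # · · · · · · ·
    · · · · # · · · · · · ·
    · · · · · · · · · · · ·
    · · · · · · · · · · · ·
T3:
  2·area = 28  (B↔C swapped to make it positive)
  edge (20, 2)→(8, 0): d=(-12,-2) top-left  bias=+0
  edge (8, 0)→(22, 0): d=(14,0) top-left  bias=+0
  edge (22, 0)→(20, 2): d=(-2,2) right/bottom  bias=-1
    (7,0)@(15, 1): e=[2,14,12] → #
    (8,0)@(17, 1): e=[6,14,8] → #
    (9,0)@(19, 1): e=[10,14,4] → #
    (10,0)@(21, 1): e=[14,14,0] → ·  [on edge]
    (7,1)@(15, 3): e=[-22,42,8] → ·
    (8,1)@(17, 3): e=[-18,42,4] → ·
    (9,1)@(19, 3): e=[-14,42,0] → ·  [on edge]
    (8,2)@(17, 5): e=[-42,70,0] → ·  [on edge]
    (7,3)@(15, 7): e=[-70,98,0] → ·  [on edge]
    (6,4)@(13, 9): e=[-98,126,0] → ·  [on edge]
    (5,5)@(11, 11): e=[-126,154,0] → ·  [on edge]
    (4,6)@(9, 13): e=[-154,182,0] → ·  [on edge]
    (3,7)@(7, 15): e=[-182,210,0] → ·  [on edge]
    (2,8)@(5, 17): e=[-210,238,0] → ·  [on edge]
    (1,9)@(3, 19): e=[-238,266,0] → ·  [on edge]
  covered (3 px):
    · · · · · · · # # # · ·
    · · · · · · · · · · · ·
    · · · · · · · · · · · ·
    · · · · · · · · · · · ·
    · · · · · · · · · · · ·
    · · · · · · · · · · · ·
    · · · · · · · · · · · ·
    · · · · · · · · · · · ·
    · · · · · · · · · · · ·
    · · · · · · · · · · · ·

Answer: 23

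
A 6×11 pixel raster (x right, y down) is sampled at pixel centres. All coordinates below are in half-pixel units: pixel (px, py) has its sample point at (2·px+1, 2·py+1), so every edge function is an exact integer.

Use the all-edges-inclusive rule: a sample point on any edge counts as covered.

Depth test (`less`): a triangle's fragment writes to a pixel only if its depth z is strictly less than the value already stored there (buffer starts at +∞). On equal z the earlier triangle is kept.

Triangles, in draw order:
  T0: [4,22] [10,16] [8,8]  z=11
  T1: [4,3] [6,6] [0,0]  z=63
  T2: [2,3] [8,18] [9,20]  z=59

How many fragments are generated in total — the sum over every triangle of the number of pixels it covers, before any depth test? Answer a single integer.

T0:
  2·area = 60  (B↔C swapped to make it positive)
  edge (4, 22)→(8, 8): d=(4,-14) inclusive
  edge (8, 8)→(10, 16): d=(2,8) inclusive
  edge (10, 16)→(4, 22): d=(-6,6) inclusive
    (3,6)@(7, 13): e=[6,18,36] → X
    (4,6)@(9, 13): e=[34,2,24] → X
    (5,6)@(11, 13): e=[62,-14,12] → .
    (3,7)@(7, 15): e=[14,22,24] → X
    (5,7)@(11, 15): e=[70,-10,0] → .  [on edge]
    (3,8)@(7, 17): e=[22,26,12] → X
    (4,8)@(9, 17): e=[50,10,0] → X  [on edge]
    (5,8)@(11, 17): e=[78,-6,-12] → .
    (2,9)@(5, 19): e=[2,46,12] → X
    (3,9)@(7, 19): e=[30,30,0] → X  [on edge]
    (4,9)@(9, 19): e=[58,14,-12] → .
    (2,10)@(5, 21): e=[10,50,0] → X  [on edge]
  covered (9 px):
    . . . . . .
    . . . . . .
    . . . . . .
    . . . . . .
    . . . . . .
    . . . . . .
    . . . X X .
    . . . X X .
    . . . X X .
    . . X X . .
    . . X . . .
T1:
  2·area = 6
  edge (4, 3)→(6, 6): d=(2,3) inclusive
  edge (6, 6)→(0, 0): d=(-6,-6) inclusive
  edge (0, 0)→(4, 3): d=(4,3) inclusive
    (0,0)@(1, 1): e=[5,0,1] → X  [on edge]
    (1,0)@(3, 1): e=[-1,12,-5] → .
    (0,1)@(1, 3): e=[9,-12,9] → .
    (1,1)@(3, 3): e=[3,0,3] → X  [on edge]
    (2,1)@(5, 3): e=[-3,12,-3] → .
    (1,2)@(3, 5): e=[7,-12,11] → .
    (2,2)@(5, 5): e=[1,0,5] → X  [on edge]
    (3,2)@(7, 5): e=[-5,12,-1] → .
    (2,3)@(5, 7): e=[5,-12,13] → .
    (3,3)@(7, 7): e=[-1,0,7] → .  [on edge]
    (4,4)@(9, 9): e=[-3,0,9] → .  [on edge]
    (5,5)@(11, 11): e=[-5,0,11] → .  [on edge]
  covered (3 px):
    X . . . . .
    . X . . . .
    . . X . . .
    . . . . . .
    . . . . . .
    . . . . . .
    . . . . . .
    . . . . . .
    . . . . . .
    . . . . . .
    . . . . . .
T2:
  2·area = 3  (B↔C swapped to make it positive)
  edge (2, 3)→(9, 20): d=(7,17) inclusive
  edge (9, 20)→(8, 18): d=(-1,-2) inclusive
  edge (8, 18)→(2, 3): d=(-6,-15) inclusive
  covered (0 px):
    . . . . . .
    . . . . . .
    . . . . . .
    . . . . . .
    . . . . . .
    . . . . . .
    . . . . . .
    . . . . . .
    . . . . . .
    . . . . . .
    . . . . . .

Result: 12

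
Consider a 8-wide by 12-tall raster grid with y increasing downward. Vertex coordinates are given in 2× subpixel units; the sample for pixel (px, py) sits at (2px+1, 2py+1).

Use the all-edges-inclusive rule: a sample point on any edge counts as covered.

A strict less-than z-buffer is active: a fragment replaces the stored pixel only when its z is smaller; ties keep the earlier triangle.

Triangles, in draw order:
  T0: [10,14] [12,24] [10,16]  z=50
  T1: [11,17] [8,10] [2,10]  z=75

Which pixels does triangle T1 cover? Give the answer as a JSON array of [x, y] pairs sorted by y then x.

T0:
  2·area = 4
  edge (10, 14)→(12, 24): d=(2,10) inclusive
  edge (12, 24)→(10, 16): d=(-2,-8) inclusive
  edge (10, 16)→(10, 14): d=(0,-2) inclusive
    (4,4)@(9, 9): e=[0,6,-2] → .  [on edge]
    (5,9)@(11, 19): e=[0,2,2] → X  [on edge]
    (6,9)@(13, 19): e=[-20,18,6] → .
    (5,10)@(11, 21): e=[4,-2,2] → .
  covered (1 px):
    . . . . . . . .
    . . . . . . . .
    . . . . . . . .
    . . . . . . . .
    . . . . . . . .
    . . . . . . . .
    . . . . . . . .
    . . . . . . . .
    . . . . . . . .
    . . . . . X . .
    . . . . . . . .
    . . . . . . . .
T1:
  2·area = 42  (B↔C swapped to make it positive)
  edge (11, 17)→(2, 10): d=(-9,-7) inclusive
  edge (2, 10)→(8, 10): d=(6,0) inclusive
  edge (8, 10)→(11, 17): d=(3,7) inclusive
    (2,1)@(5, 3): e=[84,-42,0] → .  [on edge]
    (2,5)@(5, 11): e=[12,6,24] → X
    (3,5)@(7, 11): e=[26,6,10] → X
    (4,5)@(9, 11): e=[40,6,-4] → .
    (2,6)@(5, 13): e=[-6,18,30] → .
    (3,6)@(7, 13): e=[8,18,16] → X
    (4,6)@(9, 13): e=[22,18,2] → X
    (5,6)@(11, 13): e=[36,18,-12] → .
    (3,7)@(7, 15): e=[-10,30,22] → .
    (4,7)@(9, 15): e=[4,30,8] → X
    (5,7)@(11, 15): e=[18,30,-6] → .
    (4,8)@(9, 17): e=[-14,42,14] → .
    (5,8)@(11, 17): e=[0,42,0] → X  [on edge]
  covered (6 px):
    . . . . . . . .
    . . . . . . . .
    . . . . . . . .
    . . . . . . . .
    . . . . . . . .
    . . X X . . . .
    . . . X X . . .
    . . . . X . . .
    . . . . . X . .
    . . . . . . . .
    . . . . . . . .
    . . . . . . . .

Result: [[2,5],[3,5],[3,6],[4,6],[4,7],[5,8]]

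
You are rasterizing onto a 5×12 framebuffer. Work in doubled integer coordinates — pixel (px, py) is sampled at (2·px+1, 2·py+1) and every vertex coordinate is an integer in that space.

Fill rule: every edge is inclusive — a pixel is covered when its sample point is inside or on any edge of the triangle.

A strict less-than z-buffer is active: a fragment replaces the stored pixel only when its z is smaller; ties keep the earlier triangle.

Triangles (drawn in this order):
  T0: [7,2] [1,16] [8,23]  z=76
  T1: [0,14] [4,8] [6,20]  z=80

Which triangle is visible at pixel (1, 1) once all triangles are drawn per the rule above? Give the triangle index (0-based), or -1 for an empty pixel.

T0:
  2·area = 140  (B↔C swapped to make it positive)
  edge (7, 2)→(8, 23): d=(1,21) inclusive
  edge (8, 23)→(1, 16): d=(-7,-7) inclusive
  edge (1, 16)→(7, 2): d=(6,-14) inclusive
    (3,1)@(7, 3): e=[1,133,6] → #
    (4,1)@(9, 3): e=[-41,147,34] → ·
    (3,2)@(7, 5): e=[3,119,18] → #
    (4,2)@(9, 5): e=[-39,133,46] → ·
    (2,3)@(5, 7): e=[47,91,2] → #
    (4,3)@(9, 7): e=[-37,119,58] → ·
    (2,4)@(5, 9): e=[49,77,14] → #
    (4,4)@(9, 9): e=[-35,105,70] → ·
    (2,5)@(5, 11): e=[51,63,26] → #
    (4,5)@(9, 11): e=[-33,91,82] → ·
    (1,6)@(3, 13): e=[95,35,10] → #
    (4,6)@(9, 13): e=[-31,77,94] → ·
  covered (20 px):
    · · · · ·
    · · · # ·
    · · · # ·
    · · # # ·
    · · # # ·
    · · # # ·
    · # # # ·
    · # # # ·
    · # # # ·
    · · # # ·
    · · · # ·
    · · · · ·
T1:
  2·area = 60
  edge (0, 14)→(4, 8): d=(4,-6) inclusive
  edge (4, 8)→(6, 20): d=(2,12) inclusive
  edge (6, 20)→(0, 14): d=(-6,-6) inclusive
    (1,5)@(3, 11): e=[6,18,36] → #
    (2,5)@(5, 11): e=[18,-6,48] → ·
    (0,6)@(1, 13): e=[2,46,12] → #
    (2,6)@(5, 13): e=[26,-2,36] → ·
    (0,7)@(1, 15): e=[10,50,0] → #  [on edge]
    (2,7)@(5, 15): e=[34,2,24] → #
    (3,7)@(7, 15): e=[46,-22,36] → ·
    (0,8)@(1, 17): e=[18,54,-12] → ·
    (1,8)@(3, 17): e=[30,30,0] → #  [on edge]
    (3,8)@(7, 17): e=[54,-18,24] → ·
    (1,9)@(3, 19): e=[38,34,-12] → ·
    (2,9)@(5, 19): e=[50,10,0] → #  [on edge]
    (3,10)@(7, 21): e=[70,-10,0] → ·  [on edge]
    (4,11)@(9, 23): e=[90,-30,0] → ·  [on edge]
  covered (9 px):
    · · · · ·
    · · · · ·
    · · · · ·
    · · · · ·
    · · · · ·
    · # · · ·
    # # · · ·
    # # # · ·
    · # # · ·
    · · # · ·
    · · · · ·
    · · · · ·

Z-buffer (winner per pixel, '.' = empty):
  . . . . .
  . . . 0 .
  . . . 0 .
  . . 0 0 .
  . . 0 0 .
  . 1 0 0 .
  1 0 0 0 .
  1 0 0 0 .
  . 0 0 0 .
  . . 0 0 .
  . . . 0 .
  . . . . .

Result: -1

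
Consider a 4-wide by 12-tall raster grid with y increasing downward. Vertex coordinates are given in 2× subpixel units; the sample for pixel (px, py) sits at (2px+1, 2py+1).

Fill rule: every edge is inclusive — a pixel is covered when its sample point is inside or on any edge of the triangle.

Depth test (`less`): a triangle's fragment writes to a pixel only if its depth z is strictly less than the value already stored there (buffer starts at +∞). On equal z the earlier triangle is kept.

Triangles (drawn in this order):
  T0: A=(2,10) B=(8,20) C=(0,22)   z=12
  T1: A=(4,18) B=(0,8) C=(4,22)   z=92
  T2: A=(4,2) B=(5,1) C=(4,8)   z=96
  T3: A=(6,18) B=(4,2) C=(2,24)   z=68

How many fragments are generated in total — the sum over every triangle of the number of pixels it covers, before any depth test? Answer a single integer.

T0:
  2·area = 92
  edge (2, 10)→(8, 20): d=(6,10) inclusive
  edge (8, 20)→(0, 22): d=(-8,2) inclusive
  edge (0, 22)→(2, 10): d=(2,-12) inclusive
    (1,6)@(3, 13): e=[8,66,18] → X
    (2,6)@(5, 13): e=[-12,62,42] → .
    (1,7)@(3, 15): e=[20,50,22] → X
    (2,7)@(5, 15): e=[0,46,46] → X  [on edge]
    (3,7)@(7, 15): e=[-20,42,70] → .
    (0,8)@(1, 17): e=[52,38,2] → X
    (3,8)@(7, 17): e=[-8,26,74] → .
    (0,9)@(1, 19): e=[64,22,6] → X
    (3,9)@(7, 19): e=[4,10,78] → X
    (0,10)@(1, 21): e=[76,6,10] → X
    (2,10)@(5, 21): e=[36,-2,58] → .
    (3,10)@(7, 21): e=[16,-6,82] → .
  covered (12 px):
    . . . .
    . . . .
    . . . .
    . . . .
    . . . .
    . . . .
    . X . .
    . X X .
    X X X .
    X X X X
    X X . .
    . . . .
T1:
  2·area = 16  (B↔C swapped to make it positive)
  edge (4, 18)→(4, 22): d=(0,4) inclusive
  edge (4, 22)→(0, 8): d=(-4,-14) inclusive
  edge (0, 8)→(4, 18): d=(4,10) inclusive
    (0,5)@(1, 11): e=[12,2,2] → X
    (1,5)@(3, 11): e=[4,30,-18] → .
    (0,6)@(1, 13): e=[12,-6,10] → .
    (1,8)@(3, 17): e=[4,6,6] → X
    (2,8)@(5, 17): e=[-4,34,-14] → .
    (1,9)@(3, 19): e=[4,-2,14] → .
  covered (2 px):
    . . . .
    . . . .
    . . . .
    . . . .
    . . . .
    X . . .
    . . . .
    . . . .
    . X . .
    . . . .
    . . . .
    . . . .
T2:
  2·area = 6
  edge (4, 2)→(5, 1): d=(1,-1) inclusive
  edge (5, 1)→(4, 8): d=(-1,7) inclusive
  edge (4, 8)→(4, 2): d=(0,-6) inclusive
    (2,0)@(5, 1): e=[0,0,6] → X  [on edge]
    (3,0)@(7, 1): e=[2,-14,18] → .
    (1,1)@(3, 3): e=[0,12,-6] → .  [on edge]
    (2,1)@(5, 3): e=[2,-2,6] → .
    (0,2)@(1, 5): e=[0,24,-18] → .  [on edge]
    (1,7)@(3, 15): e=[12,0,-6] → .  [on edge]
  covered (1 px):
    . . X .
    . . . .
    . . . .
    . . . .
    . . . .
    . . . .
    . . . .
    . . . .
    . . . .
    . . . .
    . . . .
    . . . .
T3:
  2·area = 76  (B↔C swapped to make it positive)
  edge (6, 18)→(2, 24): d=(-4,6) inclusive
  edge (2, 24)→(4, 2): d=(2,-22) inclusive
  edge (4, 2)→(6, 18): d=(2,16) inclusive
    (2,5)@(5, 11): e=[34,40,2] → X
    (3,5)@(7, 11): e=[22,84,-30] → .
    (1,6)@(3, 13): e=[38,0,38] → X  [on edge]
    (3,6)@(7, 13): e=[14,88,-26] → .
    (1,7)@(3, 15): e=[30,4,42] → X
    (3,7)@(7, 15): e=[6,92,-22] → .
    (1,8)@(3, 17): e=[22,8,46] → X
    (3,8)@(7, 17): e=[-2,96,-18] → .
    (1,9)@(3, 19): e=[14,12,50] → X
    (3,9)@(7, 19): e=[-10,100,-14] → .
    (1,10)@(3, 21): e=[6,16,54] → X
    (2,10)@(5, 21): e=[-6,60,22] → .
  covered (10 px):
    . . . .
    . . . .
    . . . .
    . . . .
    . . . .
    . . X .
    . X X .
    . X X .
    . X X .
    . X X .
    . X . .
    . . . .

Final: 25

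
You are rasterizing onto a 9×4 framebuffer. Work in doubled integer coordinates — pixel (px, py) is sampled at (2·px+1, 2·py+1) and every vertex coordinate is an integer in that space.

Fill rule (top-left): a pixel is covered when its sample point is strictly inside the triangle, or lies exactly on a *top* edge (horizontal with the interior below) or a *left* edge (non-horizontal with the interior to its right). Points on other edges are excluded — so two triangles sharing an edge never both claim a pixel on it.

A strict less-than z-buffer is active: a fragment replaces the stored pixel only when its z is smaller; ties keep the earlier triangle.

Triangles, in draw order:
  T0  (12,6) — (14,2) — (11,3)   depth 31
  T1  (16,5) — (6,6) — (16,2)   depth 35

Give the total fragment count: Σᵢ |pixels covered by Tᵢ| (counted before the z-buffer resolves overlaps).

T0:
  2·area = 10  (B↔C swapped to make it positive)
  edge (12, 6)→(11, 3): d=(-1,-3) top-left  bias=+0
  edge (11, 3)→(14, 2): d=(3,-1) top-left  bias=+0
  edge (14, 2)→(12, 6): d=(-2,4) right/bottom  bias=-1
    (8,0)@(17, 1): e=[20,0,-10] → ·  [on edge]
    (5,1)@(11, 3): e=[0,0,10] → #  [on edge]
    (6,1)@(13, 3): e=[6,2,2] → #
    (7,1)@(15, 3): e=[12,4,-6] → ·
    (2,2)@(5, 5): e=[-20,0,30] → ·  [on edge]
    (5,2)@(11, 5): e=[-2,6,6] → ·
    (6,2)@(13, 5): e=[4,8,-2] → ·
  covered (2 px):
    · · · · · · · · ·
    · · · · · # # · ·
    · · · · · · · · ·
    · · · · · · · · ·
T1:
  2·area = 30
  edge (16, 5)→(6, 6): d=(-10,1) right/bottom  bias=-1
  edge (6, 6)→(16, 2): d=(10,-4) top-left  bias=+0
  edge (16, 2)→(16, 5): d=(0,3) right/bottom  bias=-1
    (7,1)@(15, 3): e=[21,6,3] → #
    (8,1)@(17, 3): e=[19,14,-3] → ·
    (4,2)@(9, 5): e=[7,2,21] → #
    (5,2)@(11, 5): e=[5,10,15] → #
    (6,2)@(13, 5): e=[3,18,9] → #
    (8,2)@(17, 5): e=[-1,34,-3] → ·
    (4,3)@(9, 7): e=[-13,22,21] → ·
    (5,3)@(11, 7): e=[-15,30,15] → ·
    (6,3)@(13, 7): e=[-17,38,9] → ·
    (7,3)@(15, 7): e=[-19,46,3] → ·
  covered (5 px):
    · · · · · · · · ·
    · · · · · · · # ·
    · · · · # # # # ·
    · · · · · · · · ·

Answer: 7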